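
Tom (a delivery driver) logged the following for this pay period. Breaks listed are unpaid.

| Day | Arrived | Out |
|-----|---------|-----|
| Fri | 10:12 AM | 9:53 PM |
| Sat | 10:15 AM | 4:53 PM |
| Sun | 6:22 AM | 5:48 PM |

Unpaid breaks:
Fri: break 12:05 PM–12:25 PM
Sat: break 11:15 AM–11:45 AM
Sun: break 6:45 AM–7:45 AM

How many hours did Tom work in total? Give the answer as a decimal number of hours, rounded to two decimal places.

27.92 hours

Fri: 10:12 AM–9:53 PM = 11 h 41 min; less 20 min break → 11 h 21 min
Sat: 10:15 AM–4:53 PM = 6 h 38 min; less 30 min break → 6 h 8 min
Sun: 6:22 AM–5:48 PM = 11 h 26 min; less 60 min break → 10 h 26 min
Total: 11 h 21 min + 6 h 8 min + 10 h 26 min = 27 h 55 min.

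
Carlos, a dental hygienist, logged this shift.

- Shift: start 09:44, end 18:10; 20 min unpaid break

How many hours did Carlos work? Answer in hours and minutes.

Shift: 09:44–18:10 = 8 h 26 min; less 20 min break → 8 h 6 min

8 h 6 min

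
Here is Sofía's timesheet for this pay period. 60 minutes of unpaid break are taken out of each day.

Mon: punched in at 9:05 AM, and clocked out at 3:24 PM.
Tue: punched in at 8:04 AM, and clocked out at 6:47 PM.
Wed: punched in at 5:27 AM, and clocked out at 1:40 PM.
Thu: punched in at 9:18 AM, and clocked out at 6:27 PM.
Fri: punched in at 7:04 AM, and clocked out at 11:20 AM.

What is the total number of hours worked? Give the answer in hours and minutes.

33 h 40 min

Mon: 9:05 AM–3:24 PM = 6 h 19 min; less 60 min break → 5 h 19 min
Tue: 8:04 AM–6:47 PM = 10 h 43 min; less 60 min break → 9 h 43 min
Wed: 5:27 AM–1:40 PM = 8 h 13 min; less 60 min break → 7 h 13 min
Thu: 9:18 AM–6:27 PM = 9 h 9 min; less 60 min break → 8 h 9 min
Fri: 7:04 AM–11:20 AM = 4 h 16 min; less 60 min break → 3 h 16 min
Total: 5 h 19 min + 9 h 43 min + 7 h 13 min + 8 h 9 min + 3 h 16 min = 33 h 40 min.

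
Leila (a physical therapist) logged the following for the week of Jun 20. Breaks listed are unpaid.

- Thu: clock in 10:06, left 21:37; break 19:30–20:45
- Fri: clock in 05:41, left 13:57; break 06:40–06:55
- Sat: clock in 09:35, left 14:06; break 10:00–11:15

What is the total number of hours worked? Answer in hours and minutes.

21 h 33 min

Thu: 10:06–21:37 = 11 h 31 min; less 75 min break → 10 h 16 min
Fri: 05:41–13:57 = 8 h 16 min; less 15 min break → 8 h 1 min
Sat: 09:35–14:06 = 4 h 31 min; less 75 min break → 3 h 16 min
Total: 10 h 16 min + 8 h 1 min + 3 h 16 min = 21 h 33 min.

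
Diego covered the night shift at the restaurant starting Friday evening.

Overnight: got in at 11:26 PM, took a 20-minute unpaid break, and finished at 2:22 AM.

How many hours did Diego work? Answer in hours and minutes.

2 h 36 min

Overnight: 11:26 PM → midnight = 0 h 34 min; midnight → 2:22 AM = 2 h 22 min; span 2 h 56 min; less 20 min break → 2 h 36 min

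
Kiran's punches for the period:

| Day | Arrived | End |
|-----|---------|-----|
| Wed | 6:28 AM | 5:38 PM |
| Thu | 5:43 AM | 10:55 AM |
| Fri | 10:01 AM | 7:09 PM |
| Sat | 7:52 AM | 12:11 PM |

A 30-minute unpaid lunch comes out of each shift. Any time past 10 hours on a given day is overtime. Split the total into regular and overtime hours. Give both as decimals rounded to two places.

Wed: 6:28 AM–5:38 PM = 11 h 10 min; less 30 min break → 10 h 40 min
Thu: 5:43 AM–10:55 AM = 5 h 12 min; less 30 min break → 4 h 42 min
Fri: 10:01 AM–7:09 PM = 9 h 8 min; less 30 min break → 8 h 38 min
Sat: 7:52 AM–12:11 PM = 4 h 19 min; less 30 min break → 3 h 49 min
Wed reg 10 h 0 min / OT 0 h 40 min; Thu reg 4 h 42 min / OT 0 h 0 min; Fri reg 8 h 38 min / OT 0 h 0 min; Sat reg 3 h 49 min / OT 0 h 0 min.
Totals: regular 27 h 9 min, overtime 0 h 40 min.

Regular 27.15 hours, overtime 0.67 hours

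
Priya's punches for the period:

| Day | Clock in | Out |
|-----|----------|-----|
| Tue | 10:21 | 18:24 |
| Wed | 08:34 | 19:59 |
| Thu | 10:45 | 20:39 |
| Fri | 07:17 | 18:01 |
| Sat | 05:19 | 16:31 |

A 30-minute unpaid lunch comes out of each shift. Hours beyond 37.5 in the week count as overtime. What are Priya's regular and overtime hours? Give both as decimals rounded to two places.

Regular 37.50 hours, overtime 11.30 hours

Tue: 10:21–18:24 = 8 h 3 min; less 30 min break → 7 h 33 min
Wed: 08:34–19:59 = 11 h 25 min; less 30 min break → 10 h 55 min
Thu: 10:45–20:39 = 9 h 54 min; less 30 min break → 9 h 24 min
Fri: 07:17–18:01 = 10 h 44 min; less 30 min break → 10 h 14 min
Sat: 05:19–16:31 = 11 h 12 min; less 30 min break → 10 h 42 min
Total worked: 48 h 48 min = 48.80 h.
Threshold 37.5 h → overtime 11 h 18 min, regular 37 h 30 min.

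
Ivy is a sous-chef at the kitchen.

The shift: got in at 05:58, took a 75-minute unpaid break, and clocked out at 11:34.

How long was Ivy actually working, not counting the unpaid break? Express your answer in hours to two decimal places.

4.35 hours

The shift: 05:58–11:34 = 5 h 36 min; less 75 min break → 4 h 21 min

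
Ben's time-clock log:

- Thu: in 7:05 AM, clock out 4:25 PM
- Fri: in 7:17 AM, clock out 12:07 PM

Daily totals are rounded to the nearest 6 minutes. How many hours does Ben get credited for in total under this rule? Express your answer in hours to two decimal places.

Thu: 7:05 AM–4:25 PM = 9 h 20 min → rounds to 9 h 18 min
Fri: 7:17 AM–12:07 PM = 4 h 50 min → rounds to 4 h 48 min
Total credited: 14 h 6 min.

14.10 hours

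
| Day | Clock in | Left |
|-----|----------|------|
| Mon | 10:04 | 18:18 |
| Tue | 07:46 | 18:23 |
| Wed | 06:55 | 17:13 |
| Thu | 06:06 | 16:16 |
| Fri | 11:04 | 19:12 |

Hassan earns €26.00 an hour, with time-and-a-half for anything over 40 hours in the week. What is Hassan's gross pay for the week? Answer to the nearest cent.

Mon: 10:04–18:18 = 8 h 14 min
Tue: 07:46–18:23 = 10 h 37 min
Wed: 06:55–17:13 = 10 h 18 min
Thu: 06:06–16:16 = 10 h 10 min
Fri: 11:04–19:12 = 8 h 8 min
Total worked: 47 h 27 min = 2847 min.
Regular 40 h 0 min = 2400 min at €26.00/h; overtime 7 h 27 min = 447 min at €39.00/h.
Pay = (2400 × €26.00 + 447 × €39.00) ÷ 60 = €1330.55.

€1330.55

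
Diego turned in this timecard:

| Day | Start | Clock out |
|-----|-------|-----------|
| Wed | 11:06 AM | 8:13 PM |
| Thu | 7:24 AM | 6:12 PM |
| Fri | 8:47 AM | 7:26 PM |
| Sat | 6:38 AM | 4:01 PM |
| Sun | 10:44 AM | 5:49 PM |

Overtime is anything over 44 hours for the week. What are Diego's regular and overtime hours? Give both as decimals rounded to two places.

Wed: 11:06 AM–8:13 PM = 9 h 7 min
Thu: 7:24 AM–6:12 PM = 10 h 48 min
Fri: 8:47 AM–7:26 PM = 10 h 39 min
Sat: 6:38 AM–4:01 PM = 9 h 23 min
Sun: 10:44 AM–5:49 PM = 7 h 5 min
Total worked: 47 h 2 min = 47.03 h.
Threshold 44 h → overtime 3 h 2 min, regular 44 h 0 min.

Regular 44.00 hours, overtime 3.03 hours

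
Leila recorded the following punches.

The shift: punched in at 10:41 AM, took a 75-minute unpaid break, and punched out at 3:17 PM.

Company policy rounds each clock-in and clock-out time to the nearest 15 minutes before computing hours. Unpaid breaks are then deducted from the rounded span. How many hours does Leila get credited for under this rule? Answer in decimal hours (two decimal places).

The shift: in 10:41 AM→10:45 AM, out 3:17 PM→3:15 PM; 4 h 30 min − 75 min = 3 h 15 min

3.25 hours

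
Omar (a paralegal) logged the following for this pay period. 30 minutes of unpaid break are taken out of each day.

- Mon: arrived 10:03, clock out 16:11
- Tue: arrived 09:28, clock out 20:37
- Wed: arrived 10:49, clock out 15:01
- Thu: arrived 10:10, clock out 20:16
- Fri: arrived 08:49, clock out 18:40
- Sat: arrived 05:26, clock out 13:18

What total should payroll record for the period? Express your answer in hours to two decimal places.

46.30 hours

Mon: 10:03–16:11 = 6 h 8 min; less 30 min break → 5 h 38 min
Tue: 09:28–20:37 = 11 h 9 min; less 30 min break → 10 h 39 min
Wed: 10:49–15:01 = 4 h 12 min; less 30 min break → 3 h 42 min
Thu: 10:10–20:16 = 10 h 6 min; less 30 min break → 9 h 36 min
Fri: 08:49–18:40 = 9 h 51 min; less 30 min break → 9 h 21 min
Sat: 05:26–13:18 = 7 h 52 min; less 30 min break → 7 h 22 min
Total: 5 h 38 min + 10 h 39 min + 3 h 42 min + 9 h 36 min + 9 h 21 min + 7 h 22 min = 46 h 18 min.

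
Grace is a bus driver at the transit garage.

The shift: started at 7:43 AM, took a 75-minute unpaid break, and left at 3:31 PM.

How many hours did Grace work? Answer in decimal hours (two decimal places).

6.55 hours

The shift: 7:43 AM–3:31 PM = 7 h 48 min; less 75 min break → 6 h 33 min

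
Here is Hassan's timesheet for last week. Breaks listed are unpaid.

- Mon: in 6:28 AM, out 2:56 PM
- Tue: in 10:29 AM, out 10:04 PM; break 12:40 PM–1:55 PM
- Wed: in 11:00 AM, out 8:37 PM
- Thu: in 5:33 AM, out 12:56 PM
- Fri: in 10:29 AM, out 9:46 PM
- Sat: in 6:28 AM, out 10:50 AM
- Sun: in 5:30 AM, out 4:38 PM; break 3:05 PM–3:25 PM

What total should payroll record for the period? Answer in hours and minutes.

Mon: 6:28 AM–2:56 PM = 8 h 28 min
Tue: 10:29 AM–10:04 PM = 11 h 35 min; less 75 min break → 10 h 20 min
Wed: 11:00 AM–8:37 PM = 9 h 37 min
Thu: 5:33 AM–12:56 PM = 7 h 23 min
Fri: 10:29 AM–9:46 PM = 11 h 17 min
Sat: 6:28 AM–10:50 AM = 4 h 22 min
Sun: 5:30 AM–4:38 PM = 11 h 8 min; less 20 min break → 10 h 48 min
Total: 8 h 28 min + 10 h 20 min + 9 h 37 min + 7 h 23 min + 11 h 17 min + 4 h 22 min + 10 h 48 min = 62 h 15 min.

62 h 15 min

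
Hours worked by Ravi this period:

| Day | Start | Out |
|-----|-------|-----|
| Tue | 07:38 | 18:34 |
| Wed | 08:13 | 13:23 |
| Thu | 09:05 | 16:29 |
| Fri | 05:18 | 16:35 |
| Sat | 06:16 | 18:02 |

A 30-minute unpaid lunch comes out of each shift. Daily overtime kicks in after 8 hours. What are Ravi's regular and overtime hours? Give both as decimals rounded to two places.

Regular 35.57 hours, overtime 8.48 hours

Tue: 07:38–18:34 = 10 h 56 min; less 30 min break → 10 h 26 min
Wed: 08:13–13:23 = 5 h 10 min; less 30 min break → 4 h 40 min
Thu: 09:05–16:29 = 7 h 24 min; less 30 min break → 6 h 54 min
Fri: 05:18–16:35 = 11 h 17 min; less 30 min break → 10 h 47 min
Sat: 06:16–18:02 = 11 h 46 min; less 30 min break → 11 h 16 min
Tue reg 8 h 0 min / OT 2 h 26 min; Wed reg 4 h 40 min / OT 0 h 0 min; Thu reg 6 h 54 min / OT 0 h 0 min; Fri reg 8 h 0 min / OT 2 h 47 min; Sat reg 8 h 0 min / OT 3 h 16 min.
Totals: regular 35 h 34 min, overtime 8 h 29 min.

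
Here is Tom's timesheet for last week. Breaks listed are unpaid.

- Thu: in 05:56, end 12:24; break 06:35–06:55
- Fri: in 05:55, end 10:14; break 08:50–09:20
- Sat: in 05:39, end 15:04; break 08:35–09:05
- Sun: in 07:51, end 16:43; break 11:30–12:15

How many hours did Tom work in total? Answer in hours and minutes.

26 h 59 min

Thu: 05:56–12:24 = 6 h 28 min; less 20 min break → 6 h 8 min
Fri: 05:55–10:14 = 4 h 19 min; less 30 min break → 3 h 49 min
Sat: 05:39–15:04 = 9 h 25 min; less 30 min break → 8 h 55 min
Sun: 07:51–16:43 = 8 h 52 min; less 45 min break → 8 h 7 min
Total: 6 h 8 min + 3 h 49 min + 8 h 55 min + 8 h 7 min = 26 h 59 min.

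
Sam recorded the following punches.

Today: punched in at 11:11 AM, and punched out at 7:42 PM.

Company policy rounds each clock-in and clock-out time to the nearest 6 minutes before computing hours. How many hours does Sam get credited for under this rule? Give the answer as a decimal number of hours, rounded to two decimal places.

8.50 hours

Today: in 11:11 AM→11:12 AM, out 7:42 PM→7:42 PM; 8 h 30 min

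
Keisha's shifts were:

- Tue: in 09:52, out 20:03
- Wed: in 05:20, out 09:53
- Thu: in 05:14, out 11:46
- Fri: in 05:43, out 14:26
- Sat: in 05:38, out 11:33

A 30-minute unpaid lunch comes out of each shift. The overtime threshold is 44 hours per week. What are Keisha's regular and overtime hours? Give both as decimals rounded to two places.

Regular 33.40 hours, overtime 0.00 hours

Tue: 09:52–20:03 = 10 h 11 min; less 30 min break → 9 h 41 min
Wed: 05:20–09:53 = 4 h 33 min; less 30 min break → 4 h 3 min
Thu: 05:14–11:46 = 6 h 32 min; less 30 min break → 6 h 2 min
Fri: 05:43–14:26 = 8 h 43 min; less 30 min break → 8 h 13 min
Sat: 05:38–11:33 = 5 h 55 min; less 30 min break → 5 h 25 min
Total worked: 33 h 24 min = 33.40 h.
Threshold 44 h → overtime 0 h 0 min, regular 33 h 24 min.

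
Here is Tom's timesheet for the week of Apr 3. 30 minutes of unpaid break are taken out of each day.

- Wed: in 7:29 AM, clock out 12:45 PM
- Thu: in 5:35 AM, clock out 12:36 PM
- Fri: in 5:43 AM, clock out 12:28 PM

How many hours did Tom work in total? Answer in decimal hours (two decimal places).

Wed: 7:29 AM–12:45 PM = 5 h 16 min; less 30 min break → 4 h 46 min
Thu: 5:35 AM–12:36 PM = 7 h 1 min; less 30 min break → 6 h 31 min
Fri: 5:43 AM–12:28 PM = 6 h 45 min; less 30 min break → 6 h 15 min
Total: 4 h 46 min + 6 h 31 min + 6 h 15 min = 17 h 32 min.

17.53 hours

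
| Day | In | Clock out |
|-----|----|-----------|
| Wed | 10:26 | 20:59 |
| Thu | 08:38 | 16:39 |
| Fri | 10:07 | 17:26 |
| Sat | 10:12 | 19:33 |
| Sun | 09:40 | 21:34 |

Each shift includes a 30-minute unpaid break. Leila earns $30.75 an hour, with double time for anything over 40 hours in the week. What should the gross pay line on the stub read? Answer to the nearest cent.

Wed: 10:26–20:59 = 10 h 33 min; less 30 min break → 10 h 3 min
Thu: 08:38–16:39 = 8 h 1 min; less 30 min break → 7 h 31 min
Fri: 10:07–17:26 = 7 h 19 min; less 30 min break → 6 h 49 min
Sat: 10:12–19:33 = 9 h 21 min; less 30 min break → 8 h 51 min
Sun: 09:40–21:34 = 11 h 54 min; less 30 min break → 11 h 24 min
Total worked: 44 h 38 min = 2678 min.
Regular 40 h 0 min = 2400 min at $30.75/h; overtime 4 h 38 min = 278 min at $61.50/h.
Pay = (2400 × $30.75 + 278 × $61.50) ÷ 60 = $1514.95.

$1514.95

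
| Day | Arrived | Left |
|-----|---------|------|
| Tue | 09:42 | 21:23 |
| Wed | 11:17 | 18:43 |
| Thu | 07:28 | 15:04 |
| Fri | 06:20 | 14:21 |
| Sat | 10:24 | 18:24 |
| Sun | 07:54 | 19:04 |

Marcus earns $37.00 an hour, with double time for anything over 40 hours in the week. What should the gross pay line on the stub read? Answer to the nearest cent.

Tue: 09:42–21:23 = 11 h 41 min
Wed: 11:17–18:43 = 7 h 26 min
Thu: 07:28–15:04 = 7 h 36 min
Fri: 06:20–14:21 = 8 h 1 min
Sat: 10:24–18:24 = 8 h 0 min
Sun: 07:54–19:04 = 11 h 10 min
Total worked: 53 h 54 min = 3234 min.
Regular 40 h 0 min = 2400 min at $37.00/h; overtime 13 h 54 min = 834 min at $74.00/h.
Pay = (2400 × $37.00 + 834 × $74.00) ÷ 60 = $2508.60.

$2508.60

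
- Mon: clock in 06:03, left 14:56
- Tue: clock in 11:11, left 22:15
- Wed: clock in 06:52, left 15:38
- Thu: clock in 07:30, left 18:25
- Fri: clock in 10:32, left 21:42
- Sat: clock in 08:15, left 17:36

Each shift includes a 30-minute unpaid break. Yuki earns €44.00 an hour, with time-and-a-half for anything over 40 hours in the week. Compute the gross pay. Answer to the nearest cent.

€2891.90

Mon: 06:03–14:56 = 8 h 53 min; less 30 min break → 8 h 23 min
Tue: 11:11–22:15 = 11 h 4 min; less 30 min break → 10 h 34 min
Wed: 06:52–15:38 = 8 h 46 min; less 30 min break → 8 h 16 min
Thu: 07:30–18:25 = 10 h 55 min; less 30 min break → 10 h 25 min
Fri: 10:32–21:42 = 11 h 10 min; less 30 min break → 10 h 40 min
Sat: 08:15–17:36 = 9 h 21 min; less 30 min break → 8 h 51 min
Total worked: 57 h 9 min = 3429 min.
Regular 40 h 0 min = 2400 min at €44.00/h; overtime 17 h 9 min = 1029 min at €66.00/h.
Pay = (2400 × €44.00 + 1029 × €66.00) ÷ 60 = €2891.90.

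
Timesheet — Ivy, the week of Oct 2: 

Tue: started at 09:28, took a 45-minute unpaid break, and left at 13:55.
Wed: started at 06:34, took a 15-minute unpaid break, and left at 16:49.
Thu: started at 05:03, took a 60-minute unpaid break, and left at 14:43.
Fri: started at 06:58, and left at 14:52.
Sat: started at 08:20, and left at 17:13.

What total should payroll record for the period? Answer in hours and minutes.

39 h 9 min

Tue: 09:28–13:55 = 4 h 27 min; less 45 min break → 3 h 42 min
Wed: 06:34–16:49 = 10 h 15 min; less 15 min break → 10 h 0 min
Thu: 05:03–14:43 = 9 h 40 min; less 60 min break → 8 h 40 min
Fri: 06:58–14:52 = 7 h 54 min
Sat: 08:20–17:13 = 8 h 53 min
Total: 3 h 42 min + 10 h 0 min + 8 h 40 min + 7 h 54 min + 8 h 53 min = 39 h 9 min.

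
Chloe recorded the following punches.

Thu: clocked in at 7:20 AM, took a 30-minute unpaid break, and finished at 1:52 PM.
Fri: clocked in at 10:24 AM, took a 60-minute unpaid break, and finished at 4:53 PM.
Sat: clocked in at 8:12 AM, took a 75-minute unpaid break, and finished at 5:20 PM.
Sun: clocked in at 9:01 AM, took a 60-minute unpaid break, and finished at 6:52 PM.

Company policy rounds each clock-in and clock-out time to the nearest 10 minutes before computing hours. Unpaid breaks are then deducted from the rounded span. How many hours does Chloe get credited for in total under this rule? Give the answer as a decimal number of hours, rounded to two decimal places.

28.25 hours

Thu: in 7:20 AM→7:20 AM, out 1:52 PM→1:50 PM; 6 h 30 min − 30 min = 6 h 0 min
Fri: in 10:24 AM→10:20 AM, out 4:53 PM→4:50 PM; 6 h 30 min − 60 min = 5 h 30 min
Sat: in 8:12 AM→8:10 AM, out 5:20 PM→5:20 PM; 9 h 10 min − 75 min = 7 h 55 min
Sun: in 9:01 AM→9:00 AM, out 6:52 PM→6:50 PM; 9 h 50 min − 60 min = 8 h 50 min
Total credited: 28 h 15 min.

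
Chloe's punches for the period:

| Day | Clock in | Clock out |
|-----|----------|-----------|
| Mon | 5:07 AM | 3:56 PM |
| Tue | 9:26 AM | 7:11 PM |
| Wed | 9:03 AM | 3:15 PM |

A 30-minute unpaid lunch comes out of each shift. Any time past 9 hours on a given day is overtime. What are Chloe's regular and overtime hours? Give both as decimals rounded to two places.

Mon: 5:07 AM–3:56 PM = 10 h 49 min; less 30 min break → 10 h 19 min
Tue: 9:26 AM–7:11 PM = 9 h 45 min; less 30 min break → 9 h 15 min
Wed: 9:03 AM–3:15 PM = 6 h 12 min; less 30 min break → 5 h 42 min
Mon reg 9 h 0 min / OT 1 h 19 min; Tue reg 9 h 0 min / OT 0 h 15 min; Wed reg 5 h 42 min / OT 0 h 0 min.
Totals: regular 23 h 42 min, overtime 1 h 34 min.

Regular 23.70 hours, overtime 1.57 hours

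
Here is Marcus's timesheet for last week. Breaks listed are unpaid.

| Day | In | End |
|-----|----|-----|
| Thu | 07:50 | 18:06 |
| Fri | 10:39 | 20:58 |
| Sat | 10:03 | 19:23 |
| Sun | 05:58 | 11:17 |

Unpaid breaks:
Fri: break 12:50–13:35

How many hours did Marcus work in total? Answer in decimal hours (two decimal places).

Thu: 07:50–18:06 = 10 h 16 min
Fri: 10:39–20:58 = 10 h 19 min; less 45 min break → 9 h 34 min
Sat: 10:03–19:23 = 9 h 20 min
Sun: 05:58–11:17 = 5 h 19 min
Total: 10 h 16 min + 9 h 34 min + 9 h 20 min + 5 h 19 min = 34 h 29 min.

34.48 hours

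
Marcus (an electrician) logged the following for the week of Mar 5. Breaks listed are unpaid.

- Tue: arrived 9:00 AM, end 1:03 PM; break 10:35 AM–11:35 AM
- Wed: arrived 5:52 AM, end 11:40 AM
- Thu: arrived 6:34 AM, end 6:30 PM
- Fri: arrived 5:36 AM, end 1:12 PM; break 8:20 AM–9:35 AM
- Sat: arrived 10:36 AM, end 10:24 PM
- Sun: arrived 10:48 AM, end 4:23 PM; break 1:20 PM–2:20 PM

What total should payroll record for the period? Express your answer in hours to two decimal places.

43.52 hours

Tue: 9:00 AM–1:03 PM = 4 h 3 min; less 60 min break → 3 h 3 min
Wed: 5:52 AM–11:40 AM = 5 h 48 min
Thu: 6:34 AM–6:30 PM = 11 h 56 min
Fri: 5:36 AM–1:12 PM = 7 h 36 min; less 75 min break → 6 h 21 min
Sat: 10:36 AM–10:24 PM = 11 h 48 min
Sun: 10:48 AM–4:23 PM = 5 h 35 min; less 60 min break → 4 h 35 min
Total: 3 h 3 min + 5 h 48 min + 11 h 56 min + 6 h 21 min + 11 h 48 min + 4 h 35 min = 43 h 31 min.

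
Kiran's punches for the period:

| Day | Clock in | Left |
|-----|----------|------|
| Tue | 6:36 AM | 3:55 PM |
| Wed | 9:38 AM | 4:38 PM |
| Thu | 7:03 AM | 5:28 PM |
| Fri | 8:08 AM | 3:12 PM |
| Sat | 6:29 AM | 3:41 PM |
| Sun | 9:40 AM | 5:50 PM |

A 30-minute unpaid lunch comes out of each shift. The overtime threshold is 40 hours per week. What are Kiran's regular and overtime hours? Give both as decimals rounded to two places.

Regular 40.00 hours, overtime 8.17 hours

Tue: 6:36 AM–3:55 PM = 9 h 19 min; less 30 min break → 8 h 49 min
Wed: 9:38 AM–4:38 PM = 7 h 0 min; less 30 min break → 6 h 30 min
Thu: 7:03 AM–5:28 PM = 10 h 25 min; less 30 min break → 9 h 55 min
Fri: 8:08 AM–3:12 PM = 7 h 4 min; less 30 min break → 6 h 34 min
Sat: 6:29 AM–3:41 PM = 9 h 12 min; less 30 min break → 8 h 42 min
Sun: 9:40 AM–5:50 PM = 8 h 10 min; less 30 min break → 7 h 40 min
Total worked: 48 h 10 min = 48.17 h.
Threshold 40 h → overtime 8 h 10 min, regular 40 h 0 min.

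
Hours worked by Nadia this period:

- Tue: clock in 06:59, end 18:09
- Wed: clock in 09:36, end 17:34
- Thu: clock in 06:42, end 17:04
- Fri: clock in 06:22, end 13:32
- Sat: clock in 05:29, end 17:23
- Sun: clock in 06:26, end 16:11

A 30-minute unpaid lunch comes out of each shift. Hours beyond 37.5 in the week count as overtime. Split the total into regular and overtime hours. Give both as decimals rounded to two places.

Tue: 06:59–18:09 = 11 h 10 min; less 30 min break → 10 h 40 min
Wed: 09:36–17:34 = 7 h 58 min; less 30 min break → 7 h 28 min
Thu: 06:42–17:04 = 10 h 22 min; less 30 min break → 9 h 52 min
Fri: 06:22–13:32 = 7 h 10 min; less 30 min break → 6 h 40 min
Sat: 05:29–17:23 = 11 h 54 min; less 30 min break → 11 h 24 min
Sun: 06:26–16:11 = 9 h 45 min; less 30 min break → 9 h 15 min
Total worked: 55 h 19 min = 55.32 h.
Threshold 37.5 h → overtime 17 h 49 min, regular 37 h 30 min.

Regular 37.50 hours, overtime 17.82 hours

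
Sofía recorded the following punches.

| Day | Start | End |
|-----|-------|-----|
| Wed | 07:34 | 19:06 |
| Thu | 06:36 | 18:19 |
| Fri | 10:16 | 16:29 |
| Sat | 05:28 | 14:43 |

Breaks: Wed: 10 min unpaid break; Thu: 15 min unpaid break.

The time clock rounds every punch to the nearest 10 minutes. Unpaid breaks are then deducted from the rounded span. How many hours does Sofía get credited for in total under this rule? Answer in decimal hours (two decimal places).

Wed: in 07:34→07:30, out 19:06→19:10; 11 h 40 min − 10 min = 11 h 30 min
Thu: in 06:36→06:40, out 18:19→18:20; 11 h 40 min − 15 min = 11 h 25 min
Fri: in 10:16→10:20, out 16:29→16:30; 6 h 10 min
Sat: in 05:28→05:30, out 14:43→14:40; 9 h 10 min
Total credited: 38 h 15 min.

38.25 hours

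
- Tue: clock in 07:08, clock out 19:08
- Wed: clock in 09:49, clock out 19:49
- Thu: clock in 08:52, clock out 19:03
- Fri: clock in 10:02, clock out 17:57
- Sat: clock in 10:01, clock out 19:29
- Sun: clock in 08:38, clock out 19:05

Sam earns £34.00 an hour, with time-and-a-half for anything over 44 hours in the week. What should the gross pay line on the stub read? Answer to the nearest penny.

£2312.85

Tue: 07:08–19:08 = 12 h 0 min
Wed: 09:49–19:49 = 10 h 0 min
Thu: 08:52–19:03 = 10 h 11 min
Fri: 10:02–17:57 = 7 h 55 min
Sat: 10:01–19:29 = 9 h 28 min
Sun: 08:38–19:05 = 10 h 27 min
Total worked: 60 h 1 min = 3601 min.
Regular 44 h 0 min = 2640 min at £34.00/h; overtime 16 h 1 min = 961 min at £51.00/h.
Pay = (2640 × £34.00 + 961 × £51.00) ÷ 60 = £2312.85.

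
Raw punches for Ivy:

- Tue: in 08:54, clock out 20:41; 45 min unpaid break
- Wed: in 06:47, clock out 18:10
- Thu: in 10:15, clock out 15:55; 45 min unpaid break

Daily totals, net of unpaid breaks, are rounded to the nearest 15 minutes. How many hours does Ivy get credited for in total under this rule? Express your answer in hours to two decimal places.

Tue: 08:54–20:41 = 11 h 47 min − 45 min = 11 h 2 min → rounds to 11 h 0 min
Wed: 06:47–18:10 = 11 h 23 min → rounds to 11 h 30 min
Thu: 10:15–15:55 = 5 h 40 min − 45 min = 4 h 55 min → rounds to 5 h 0 min
Total credited: 27 h 30 min.

27.50 hours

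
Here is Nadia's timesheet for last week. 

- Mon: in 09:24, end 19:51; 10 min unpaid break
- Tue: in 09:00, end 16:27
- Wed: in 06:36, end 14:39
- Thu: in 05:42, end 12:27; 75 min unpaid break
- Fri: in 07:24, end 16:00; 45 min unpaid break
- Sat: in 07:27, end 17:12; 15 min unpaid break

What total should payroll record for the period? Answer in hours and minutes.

Mon: 09:24–19:51 = 10 h 27 min; less 10 min break → 10 h 17 min
Tue: 09:00–16:27 = 7 h 27 min
Wed: 06:36–14:39 = 8 h 3 min
Thu: 05:42–12:27 = 6 h 45 min; less 75 min break → 5 h 30 min
Fri: 07:24–16:00 = 8 h 36 min; less 45 min break → 7 h 51 min
Sat: 07:27–17:12 = 9 h 45 min; less 15 min break → 9 h 30 min
Total: 10 h 17 min + 7 h 27 min + 8 h 3 min + 5 h 30 min + 7 h 51 min + 9 h 30 min = 48 h 38 min.

48 h 38 min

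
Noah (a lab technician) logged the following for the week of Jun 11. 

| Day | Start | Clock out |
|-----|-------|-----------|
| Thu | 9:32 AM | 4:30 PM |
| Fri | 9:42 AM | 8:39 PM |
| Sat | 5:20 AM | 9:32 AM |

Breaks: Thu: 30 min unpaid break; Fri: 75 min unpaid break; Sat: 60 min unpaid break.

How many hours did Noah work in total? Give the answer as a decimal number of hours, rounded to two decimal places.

19.37 hours

Thu: 9:32 AM–4:30 PM = 6 h 58 min; less 30 min break → 6 h 28 min
Fri: 9:42 AM–8:39 PM = 10 h 57 min; less 75 min break → 9 h 42 min
Sat: 5:20 AM–9:32 AM = 4 h 12 min; less 60 min break → 3 h 12 min
Total: 6 h 28 min + 9 h 42 min + 3 h 12 min = 19 h 22 min.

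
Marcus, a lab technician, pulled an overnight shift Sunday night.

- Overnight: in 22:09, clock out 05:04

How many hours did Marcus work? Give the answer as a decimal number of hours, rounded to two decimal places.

Overnight: 22:09 → midnight = 1 h 51 min; midnight → 05:04 = 5 h 4 min; span 6 h 55 min

6.92 hours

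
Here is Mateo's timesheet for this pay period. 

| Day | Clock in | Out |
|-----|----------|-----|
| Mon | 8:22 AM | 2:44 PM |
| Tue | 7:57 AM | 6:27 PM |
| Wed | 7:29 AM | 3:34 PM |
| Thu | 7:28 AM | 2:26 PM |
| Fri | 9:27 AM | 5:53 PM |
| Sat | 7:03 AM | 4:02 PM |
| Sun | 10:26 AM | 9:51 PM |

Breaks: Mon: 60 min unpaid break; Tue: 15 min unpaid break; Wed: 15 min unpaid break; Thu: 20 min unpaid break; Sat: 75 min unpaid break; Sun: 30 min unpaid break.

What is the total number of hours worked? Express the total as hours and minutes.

57 h 10 min

Mon: 8:22 AM–2:44 PM = 6 h 22 min; less 60 min break → 5 h 22 min
Tue: 7:57 AM–6:27 PM = 10 h 30 min; less 15 min break → 10 h 15 min
Wed: 7:29 AM–3:34 PM = 8 h 5 min; less 15 min break → 7 h 50 min
Thu: 7:28 AM–2:26 PM = 6 h 58 min; less 20 min break → 6 h 38 min
Fri: 9:27 AM–5:53 PM = 8 h 26 min
Sat: 7:03 AM–4:02 PM = 8 h 59 min; less 75 min break → 7 h 44 min
Sun: 10:26 AM–9:51 PM = 11 h 25 min; less 30 min break → 10 h 55 min
Total: 5 h 22 min + 10 h 15 min + 7 h 50 min + 6 h 38 min + 8 h 26 min + 7 h 44 min + 10 h 55 min = 57 h 10 min.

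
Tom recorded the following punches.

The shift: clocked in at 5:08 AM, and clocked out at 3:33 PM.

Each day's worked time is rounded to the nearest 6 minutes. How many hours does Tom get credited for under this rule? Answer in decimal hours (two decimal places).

The shift: 5:08 AM–3:33 PM = 10 h 25 min → rounds to 10 h 24 min

10.40 hours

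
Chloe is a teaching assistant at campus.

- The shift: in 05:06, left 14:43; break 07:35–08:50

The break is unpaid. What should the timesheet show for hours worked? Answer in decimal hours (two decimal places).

8.37 hours

The shift: 05:06–14:43 = 9 h 37 min; less 75 min break → 8 h 22 min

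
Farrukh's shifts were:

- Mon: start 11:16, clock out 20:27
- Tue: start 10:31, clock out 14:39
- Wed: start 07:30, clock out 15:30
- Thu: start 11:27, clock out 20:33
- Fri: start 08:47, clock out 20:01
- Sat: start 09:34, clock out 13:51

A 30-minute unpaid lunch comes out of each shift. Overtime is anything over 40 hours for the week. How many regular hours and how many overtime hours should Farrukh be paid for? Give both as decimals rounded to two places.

Mon: 11:16–20:27 = 9 h 11 min; less 30 min break → 8 h 41 min
Tue: 10:31–14:39 = 4 h 8 min; less 30 min break → 3 h 38 min
Wed: 07:30–15:30 = 8 h 0 min; less 30 min break → 7 h 30 min
Thu: 11:27–20:33 = 9 h 6 min; less 30 min break → 8 h 36 min
Fri: 08:47–20:01 = 11 h 14 min; less 30 min break → 10 h 44 min
Sat: 09:34–13:51 = 4 h 17 min; less 30 min break → 3 h 47 min
Total worked: 42 h 56 min = 42.93 h.
Threshold 40 h → overtime 2 h 56 min, regular 40 h 0 min.

Regular 40.00 hours, overtime 2.93 hours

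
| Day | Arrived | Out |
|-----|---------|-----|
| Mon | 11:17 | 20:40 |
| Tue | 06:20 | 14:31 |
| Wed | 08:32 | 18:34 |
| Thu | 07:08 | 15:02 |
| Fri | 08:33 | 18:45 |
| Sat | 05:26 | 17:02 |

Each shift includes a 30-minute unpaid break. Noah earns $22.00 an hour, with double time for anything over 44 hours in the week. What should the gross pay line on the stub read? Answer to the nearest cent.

Mon: 11:17–20:40 = 9 h 23 min; less 30 min break → 8 h 53 min
Tue: 06:20–14:31 = 8 h 11 min; less 30 min break → 7 h 41 min
Wed: 08:32–18:34 = 10 h 2 min; less 30 min break → 9 h 32 min
Thu: 07:08–15:02 = 7 h 54 min; less 30 min break → 7 h 24 min
Fri: 08:33–18:45 = 10 h 12 min; less 30 min break → 9 h 42 min
Sat: 05:26–17:02 = 11 h 36 min; less 30 min break → 11 h 6 min
Total worked: 54 h 18 min = 3258 min.
Regular 44 h 0 min = 2640 min at $22.00/h; overtime 10 h 18 min = 618 min at $44.00/h.
Pay = (2640 × $22.00 + 618 × $44.00) ÷ 60 = $1421.20.

$1421.20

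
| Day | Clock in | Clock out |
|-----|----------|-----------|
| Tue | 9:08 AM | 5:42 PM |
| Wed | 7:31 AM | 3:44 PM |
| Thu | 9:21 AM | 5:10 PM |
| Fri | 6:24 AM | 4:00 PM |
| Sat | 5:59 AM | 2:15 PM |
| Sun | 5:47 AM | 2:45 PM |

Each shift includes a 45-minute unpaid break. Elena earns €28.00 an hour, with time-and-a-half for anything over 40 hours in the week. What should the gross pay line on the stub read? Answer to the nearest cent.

Tue: 9:08 AM–5:42 PM = 8 h 34 min; less 45 min break → 7 h 49 min
Wed: 7:31 AM–3:44 PM = 8 h 13 min; less 45 min break → 7 h 28 min
Thu: 9:21 AM–5:10 PM = 7 h 49 min; less 45 min break → 7 h 4 min
Fri: 6:24 AM–4:00 PM = 9 h 36 min; less 45 min break → 8 h 51 min
Sat: 5:59 AM–2:15 PM = 8 h 16 min; less 45 min break → 7 h 31 min
Sun: 5:47 AM–2:45 PM = 8 h 58 min; less 45 min break → 8 h 13 min
Total worked: 46 h 56 min = 2816 min.
Regular 40 h 0 min = 2400 min at €28.00/h; overtime 6 h 56 min = 416 min at €42.00/h.
Pay = (2400 × €28.00 + 416 × €42.00) ÷ 60 = €1411.20.

€1411.20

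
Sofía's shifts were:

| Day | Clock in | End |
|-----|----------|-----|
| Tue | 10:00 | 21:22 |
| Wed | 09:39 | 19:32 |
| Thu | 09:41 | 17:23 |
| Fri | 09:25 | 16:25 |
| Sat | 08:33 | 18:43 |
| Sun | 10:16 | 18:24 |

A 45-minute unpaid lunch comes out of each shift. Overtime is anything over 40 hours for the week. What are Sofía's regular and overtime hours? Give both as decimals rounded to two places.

Regular 40.00 hours, overtime 9.75 hours

Tue: 10:00–21:22 = 11 h 22 min; less 45 min break → 10 h 37 min
Wed: 09:39–19:32 = 9 h 53 min; less 45 min break → 9 h 8 min
Thu: 09:41–17:23 = 7 h 42 min; less 45 min break → 6 h 57 min
Fri: 09:25–16:25 = 7 h 0 min; less 45 min break → 6 h 15 min
Sat: 08:33–18:43 = 10 h 10 min; less 45 min break → 9 h 25 min
Sun: 10:16–18:24 = 8 h 8 min; less 45 min break → 7 h 23 min
Total worked: 49 h 45 min = 49.75 h.
Threshold 40 h → overtime 9 h 45 min, regular 40 h 0 min.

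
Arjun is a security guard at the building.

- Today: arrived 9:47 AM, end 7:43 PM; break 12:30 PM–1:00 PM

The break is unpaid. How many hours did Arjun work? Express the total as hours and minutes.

9 h 26 min

Today: 9:47 AM–7:43 PM = 9 h 56 min; less 30 min break → 9 h 26 min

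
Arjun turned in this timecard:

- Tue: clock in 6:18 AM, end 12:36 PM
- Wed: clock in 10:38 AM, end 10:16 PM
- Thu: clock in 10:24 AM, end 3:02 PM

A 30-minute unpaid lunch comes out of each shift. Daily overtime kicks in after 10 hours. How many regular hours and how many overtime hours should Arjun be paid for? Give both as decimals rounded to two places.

Tue: 6:18 AM–12:36 PM = 6 h 18 min; less 30 min break → 5 h 48 min
Wed: 10:38 AM–10:16 PM = 11 h 38 min; less 30 min break → 11 h 8 min
Thu: 10:24 AM–3:02 PM = 4 h 38 min; less 30 min break → 4 h 8 min
Tue reg 5 h 48 min / OT 0 h 0 min; Wed reg 10 h 0 min / OT 1 h 8 min; Thu reg 4 h 8 min / OT 0 h 0 min.
Totals: regular 19 h 56 min, overtime 1 h 8 min.

Regular 19.93 hours, overtime 1.13 hours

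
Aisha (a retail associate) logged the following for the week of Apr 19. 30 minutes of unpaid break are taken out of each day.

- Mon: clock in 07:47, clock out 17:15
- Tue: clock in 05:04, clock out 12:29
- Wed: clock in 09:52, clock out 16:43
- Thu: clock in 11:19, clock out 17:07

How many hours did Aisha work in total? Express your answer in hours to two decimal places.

27.53 hours

Mon: 07:47–17:15 = 9 h 28 min; less 30 min break → 8 h 58 min
Tue: 05:04–12:29 = 7 h 25 min; less 30 min break → 6 h 55 min
Wed: 09:52–16:43 = 6 h 51 min; less 30 min break → 6 h 21 min
Thu: 11:19–17:07 = 5 h 48 min; less 30 min break → 5 h 18 min
Total: 8 h 58 min + 6 h 55 min + 6 h 21 min + 5 h 18 min = 27 h 32 min.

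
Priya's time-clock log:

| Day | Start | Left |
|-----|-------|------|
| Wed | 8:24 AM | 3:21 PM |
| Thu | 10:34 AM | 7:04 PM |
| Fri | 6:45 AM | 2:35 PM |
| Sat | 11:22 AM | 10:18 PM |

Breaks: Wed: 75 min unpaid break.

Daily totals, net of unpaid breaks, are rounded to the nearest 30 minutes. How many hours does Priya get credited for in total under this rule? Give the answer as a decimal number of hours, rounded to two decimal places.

33.00 hours

Wed: 8:24 AM–3:21 PM = 6 h 57 min − 75 min = 5 h 42 min → rounds to 5 h 30 min
Thu: 10:34 AM–7:04 PM = 8 h 30 min → rounds to 8 h 30 min
Fri: 6:45 AM–2:35 PM = 7 h 50 min → rounds to 8 h 0 min
Sat: 11:22 AM–10:18 PM = 10 h 56 min → rounds to 11 h 0 min
Total credited: 33 h 0 min.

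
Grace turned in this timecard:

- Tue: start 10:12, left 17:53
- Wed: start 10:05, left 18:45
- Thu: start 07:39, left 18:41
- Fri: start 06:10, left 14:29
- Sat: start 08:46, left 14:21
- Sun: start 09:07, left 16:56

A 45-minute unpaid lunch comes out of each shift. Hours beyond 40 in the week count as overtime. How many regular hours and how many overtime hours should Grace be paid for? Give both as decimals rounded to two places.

Tue: 10:12–17:53 = 7 h 41 min; less 45 min break → 6 h 56 min
Wed: 10:05–18:45 = 8 h 40 min; less 45 min break → 7 h 55 min
Thu: 07:39–18:41 = 11 h 2 min; less 45 min break → 10 h 17 min
Fri: 06:10–14:29 = 8 h 19 min; less 45 min break → 7 h 34 min
Sat: 08:46–14:21 = 5 h 35 min; less 45 min break → 4 h 50 min
Sun: 09:07–16:56 = 7 h 49 min; less 45 min break → 7 h 4 min
Total worked: 44 h 36 min = 44.60 h.
Threshold 40 h → overtime 4 h 36 min, regular 40 h 0 min.

Regular 40.00 hours, overtime 4.60 hours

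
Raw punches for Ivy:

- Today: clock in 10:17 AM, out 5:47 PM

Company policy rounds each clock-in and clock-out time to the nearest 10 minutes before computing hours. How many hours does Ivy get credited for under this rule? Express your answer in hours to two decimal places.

7.50 hours

Today: in 10:17 AM→10:20 AM, out 5:47 PM→5:50 PM; 7 h 30 min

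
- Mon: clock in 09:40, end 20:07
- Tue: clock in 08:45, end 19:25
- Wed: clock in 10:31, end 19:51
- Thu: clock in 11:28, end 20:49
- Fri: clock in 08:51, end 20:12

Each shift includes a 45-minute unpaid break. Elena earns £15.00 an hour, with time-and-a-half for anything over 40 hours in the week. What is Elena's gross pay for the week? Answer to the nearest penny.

Mon: 09:40–20:07 = 10 h 27 min; less 45 min break → 9 h 42 min
Tue: 08:45–19:25 = 10 h 40 min; less 45 min break → 9 h 55 min
Wed: 10:31–19:51 = 9 h 20 min; less 45 min break → 8 h 35 min
Thu: 11:28–20:49 = 9 h 21 min; less 45 min break → 8 h 36 min
Fri: 08:51–20:12 = 11 h 21 min; less 45 min break → 10 h 36 min
Total worked: 47 h 24 min = 2844 min.
Regular 40 h 0 min = 2400 min at £15.00/h; overtime 7 h 24 min = 444 min at £22.50/h.
Pay = (2400 × £15.00 + 444 × £22.50) ÷ 60 = £766.50.

£766.50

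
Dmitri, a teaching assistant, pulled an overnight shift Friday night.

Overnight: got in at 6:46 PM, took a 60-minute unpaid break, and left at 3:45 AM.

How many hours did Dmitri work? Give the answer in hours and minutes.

7 h 59 min

Overnight: 6:46 PM → midnight = 5 h 14 min; midnight → 3:45 AM = 3 h 45 min; span 8 h 59 min; less 60 min break → 7 h 59 min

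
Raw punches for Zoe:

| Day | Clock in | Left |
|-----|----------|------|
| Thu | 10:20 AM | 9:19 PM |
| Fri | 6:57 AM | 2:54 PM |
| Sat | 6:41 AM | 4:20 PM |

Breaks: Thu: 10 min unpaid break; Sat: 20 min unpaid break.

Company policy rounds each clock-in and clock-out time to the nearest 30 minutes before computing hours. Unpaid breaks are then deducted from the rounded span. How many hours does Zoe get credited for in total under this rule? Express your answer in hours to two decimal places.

28.50 hours

Thu: in 10:20 AM→10:30 AM, out 9:19 PM→9:30 PM; 11 h 0 min − 10 min = 10 h 50 min
Fri: in 6:57 AM→7:00 AM, out 2:54 PM→3:00 PM; 8 h 0 min
Sat: in 6:41 AM→6:30 AM, out 4:20 PM→4:30 PM; 10 h 0 min − 20 min = 9 h 40 min
Total credited: 28 h 30 min.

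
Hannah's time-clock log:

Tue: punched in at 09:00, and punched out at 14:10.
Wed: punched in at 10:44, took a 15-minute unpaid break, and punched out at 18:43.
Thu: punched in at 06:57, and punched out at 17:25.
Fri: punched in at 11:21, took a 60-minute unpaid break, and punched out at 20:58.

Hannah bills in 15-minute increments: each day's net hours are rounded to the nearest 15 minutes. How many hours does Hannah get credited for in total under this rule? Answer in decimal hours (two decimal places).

32.00 hours

Tue: 09:00–14:10 = 5 h 10 min → rounds to 5 h 15 min
Wed: 10:44–18:43 = 7 h 59 min − 15 min = 7 h 44 min → rounds to 7 h 45 min
Thu: 06:57–17:25 = 10 h 28 min → rounds to 10 h 30 min
Fri: 11:21–20:58 = 9 h 37 min − 60 min = 8 h 37 min → rounds to 8 h 30 min
Total credited: 32 h 0 min.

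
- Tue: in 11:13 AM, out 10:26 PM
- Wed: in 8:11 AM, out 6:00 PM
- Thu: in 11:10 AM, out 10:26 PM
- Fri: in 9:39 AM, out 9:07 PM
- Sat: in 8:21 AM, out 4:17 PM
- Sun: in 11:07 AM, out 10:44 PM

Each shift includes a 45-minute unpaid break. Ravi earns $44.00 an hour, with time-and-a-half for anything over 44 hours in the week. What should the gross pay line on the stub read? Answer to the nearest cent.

$2913.90

Tue: 11:13 AM–10:26 PM = 11 h 13 min; less 45 min break → 10 h 28 min
Wed: 8:11 AM–6:00 PM = 9 h 49 min; less 45 min break → 9 h 4 min
Thu: 11:10 AM–10:26 PM = 11 h 16 min; less 45 min break → 10 h 31 min
Fri: 9:39 AM–9:07 PM = 11 h 28 min; less 45 min break → 10 h 43 min
Sat: 8:21 AM–4:17 PM = 7 h 56 min; less 45 min break → 7 h 11 min
Sun: 11:07 AM–10:44 PM = 11 h 37 min; less 45 min break → 10 h 52 min
Total worked: 58 h 49 min = 3529 min.
Regular 44 h 0 min = 2640 min at $44.00/h; overtime 14 h 49 min = 889 min at $66.00/h.
Pay = (2640 × $44.00 + 889 × $66.00) ÷ 60 = $2913.90.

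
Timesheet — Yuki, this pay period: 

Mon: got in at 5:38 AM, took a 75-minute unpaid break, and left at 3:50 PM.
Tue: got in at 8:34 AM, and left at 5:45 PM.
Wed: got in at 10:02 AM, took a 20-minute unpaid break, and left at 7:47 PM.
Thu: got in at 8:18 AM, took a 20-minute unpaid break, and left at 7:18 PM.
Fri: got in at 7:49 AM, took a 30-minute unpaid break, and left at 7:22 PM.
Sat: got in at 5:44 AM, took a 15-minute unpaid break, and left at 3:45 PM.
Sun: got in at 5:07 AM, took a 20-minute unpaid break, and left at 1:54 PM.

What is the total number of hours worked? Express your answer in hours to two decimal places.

67.48 hours

Mon: 5:38 AM–3:50 PM = 10 h 12 min; less 75 min break → 8 h 57 min
Tue: 8:34 AM–5:45 PM = 9 h 11 min
Wed: 10:02 AM–7:47 PM = 9 h 45 min; less 20 min break → 9 h 25 min
Thu: 8:18 AM–7:18 PM = 11 h 0 min; less 20 min break → 10 h 40 min
Fri: 7:49 AM–7:22 PM = 11 h 33 min; less 30 min break → 11 h 3 min
Sat: 5:44 AM–3:45 PM = 10 h 1 min; less 15 min break → 9 h 46 min
Sun: 5:07 AM–1:54 PM = 8 h 47 min; less 20 min break → 8 h 27 min
Total: 8 h 57 min + 9 h 11 min + 9 h 25 min + 10 h 40 min + 11 h 3 min + 9 h 46 min + 8 h 27 min = 67 h 29 min.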